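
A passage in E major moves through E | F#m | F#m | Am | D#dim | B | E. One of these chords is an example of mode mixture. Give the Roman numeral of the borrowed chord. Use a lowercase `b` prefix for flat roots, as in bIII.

The diatonic triads in E major are E, F#m, G#m, A, B, C#m, D#dim. Of the given chords, E, F#m, D#dim and B are diatonic. Am (A–C–E) is not: scale degree 4 in E major carries A (IV). In E minor the chord on that degree is Am, so here it functions as iv, borrowed from the parallel minor.

iv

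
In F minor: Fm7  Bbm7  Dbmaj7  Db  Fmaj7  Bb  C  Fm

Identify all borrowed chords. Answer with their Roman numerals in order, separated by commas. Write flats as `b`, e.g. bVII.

Imaj7, IV

In F minor (with V from harmonic minor) the diatonic chords are Fm, Gdim, Ab, Bbm, C, Db, Eb. Of the given chords, Fm7, Bbm7, Dbmaj7, Db, C and Fm are diatonic. Fmaj7 (F–A–C–E) is not: scale degree 1 in F minor carries Fm (i). In F major the chord on that degree is Fmaj7, so here it functions as Imaj7, borrowed from the parallel major. Bb (Bb–D–F) doesn't fit — on degree 4 F minor would have Bbm (iv). Bb is the degree-4 chord of F major, so it is the borrowed IV.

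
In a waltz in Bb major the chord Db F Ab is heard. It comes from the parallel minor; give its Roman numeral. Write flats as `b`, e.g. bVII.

bIII

The root Db is the lowered 3rd scale degree — diatonically Bb major has D there. Diatonically Bb major has Dm (iii) on that degree; Db–F–Ab is instead the major chord native to Bb minor, so it takes the label bIII.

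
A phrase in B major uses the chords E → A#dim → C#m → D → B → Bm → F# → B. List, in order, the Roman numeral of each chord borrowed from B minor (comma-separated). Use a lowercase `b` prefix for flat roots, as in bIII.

bIII, i

B major has the diatonic set B, C#m, D#m, E, F#, G#m, A#dim. E, A#dim, C#m, B and F# are all diatonic. But D (D–F#–A) is foreign: the diatonic iii on degree 3 is D#m, whereas D comes from B minor. It is labeled bIII. But Bm (B–D–F#) is foreign: the diatonic I on degree 1 is B, whereas Bm comes from B minor. It is labeled i.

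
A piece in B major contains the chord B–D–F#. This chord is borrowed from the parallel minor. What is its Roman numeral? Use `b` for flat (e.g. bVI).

B is scale degree 1 in B major. The diatonic chord on degree 1 would be B (I), but B–D–F# is the minor chord from B minor. As a borrowed chord it is labeled i.

i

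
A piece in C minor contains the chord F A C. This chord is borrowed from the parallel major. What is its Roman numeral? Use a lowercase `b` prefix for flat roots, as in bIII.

IV

F is scale degree 4 in C minor. The diatonic chord on degree 4 would be Fm (iv), but F–A–C is the major chord from C major. As a borrowed chord it is labeled IV.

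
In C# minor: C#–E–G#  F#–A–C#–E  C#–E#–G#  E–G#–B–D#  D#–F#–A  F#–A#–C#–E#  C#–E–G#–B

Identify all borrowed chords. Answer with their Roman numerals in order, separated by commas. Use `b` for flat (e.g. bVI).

I, IVmaj7

In C# minor (with V from harmonic minor) the diatonic chords are C#m, D#dim, E, F#m, G#, A, B. C#–E–G# = C#m, F#–A–C#–E = F#m7, E–G#–B–D# = Emaj7, D#–F#–A = D#dim and C#–E–G#–B = C#m7 all belong to that set. But C#–E#–G# is foreign: the diatonic i on degree 1 is C#m, whereas C# comes from C# major. It is labeled I. F#–A#–C#–E# doesn't fit — on degree 4 C# minor would have F#m (iv). F#maj7 is the degree-4 chord of C# major, so it is the borrowed IVmaj7.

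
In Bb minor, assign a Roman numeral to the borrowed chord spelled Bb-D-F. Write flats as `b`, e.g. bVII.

Bb is scale degree 1 in Bb minor. Bb–D–F is a major chord — the form found in Bb major, not the diatonic i (Bbm). Borrowed into Bb minor it is written I.

I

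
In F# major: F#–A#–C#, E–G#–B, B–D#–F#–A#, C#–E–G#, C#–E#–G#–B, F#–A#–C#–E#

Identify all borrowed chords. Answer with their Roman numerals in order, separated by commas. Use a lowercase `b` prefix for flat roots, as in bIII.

F# major has the diatonic set F#, G#m, A#m, B, C#, D#m, E#dim. Of the given chords, F#–A#–C# = F#, B–D#–F#–A# = Bmaj7, C#–E#–G#–B = C#7 and F#–A#–C#–E# = F#maj7 are diatonic. E–G#–B is not: scale degree 7 in F# major carries E#dim (vii°). In F# minor the chord on that degree is E, so here it functions as bVII, borrowed from the parallel minor. But C#–E–G# is foreign: the diatonic V on degree 5 is C#, whereas C#m comes from F# minor. It is labeled v.

bVII, v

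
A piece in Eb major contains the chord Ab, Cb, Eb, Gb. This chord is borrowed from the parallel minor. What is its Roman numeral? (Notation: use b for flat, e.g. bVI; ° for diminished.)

iv7

The root Ab is the diatonic 4th degree of Eb major; the borrowing shows in the chord quality. Ab–Cb–Eb–Gb is a minor-seventh chord — the form found in Eb minor, not the diatonic IV (Ab). Borrowed into Eb major it is written iv7.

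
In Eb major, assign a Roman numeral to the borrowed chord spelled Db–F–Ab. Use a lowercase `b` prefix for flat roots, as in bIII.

bVII

In Eb major scale degree 7 is D; Db is its lowered form, from Eb minor. Diatonically Eb major has Ddim (vii°) on that degree; Db–F–Ab is instead the major chord native to Eb minor, so it takes the label bVII.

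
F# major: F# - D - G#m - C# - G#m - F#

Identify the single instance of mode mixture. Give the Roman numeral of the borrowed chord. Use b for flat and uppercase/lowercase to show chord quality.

The diatonic triads in F# major are F#, G#m, A#m, B, C#, D#m, E#dim. F#, G#m and C# all belong to that set. But D (D–F#–A) is foreign: the diatonic vi on degree 6 is D#m, whereas D comes from F# minor. It is labeled bVI.

bVI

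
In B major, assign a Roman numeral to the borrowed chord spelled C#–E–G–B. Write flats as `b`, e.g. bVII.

C# is scale degree 2 in B major. C#–E–G–B is a half-diminished-seventh chord — the form found in B minor, not the diatonic ii (C#m). Borrowed into B major it is written iiø7.

iiø7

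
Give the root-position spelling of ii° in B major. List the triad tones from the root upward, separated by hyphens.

C#-E-G

The root, C#, is scale degree 2 — the same note in B major and B minor; only the chord quality changes. In B minor the chord on C# is C#–E–G.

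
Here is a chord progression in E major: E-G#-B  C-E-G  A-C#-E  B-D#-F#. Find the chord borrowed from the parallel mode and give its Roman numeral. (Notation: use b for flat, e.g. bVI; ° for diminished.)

bVI

In E major the diatonic chords are E, F#m, G#m, A, B, C#m, D#dim. E–G#–B = E, A–C#–E = A and B–D#–F# = B all belong to that set. C–E–G is not: scale degree 6 in E major carries C#m (vi). In E minor the chord on that degree is C, so here it functions as bVI, borrowed from the parallel minor.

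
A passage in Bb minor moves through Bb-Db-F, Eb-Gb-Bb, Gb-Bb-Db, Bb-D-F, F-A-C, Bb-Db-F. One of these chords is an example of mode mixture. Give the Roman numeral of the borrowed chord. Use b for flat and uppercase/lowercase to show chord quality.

I

Bb minor has the diatonic set Bbm, Cdim, Db, Ebm, F, Gb, Ab (with V from harmonic minor). Of the given chords, Bb–Db–F = Bbm, Eb–Gb–Bb = Ebm, Gb–Bb–Db = Gb and F–A–C = F are diatonic. Bb–D–F is not: scale degree 1 in Bb minor carries Bbm (i). In Bb major the chord on that degree is Bb, so here it functions as I, borrowed from the parallel major.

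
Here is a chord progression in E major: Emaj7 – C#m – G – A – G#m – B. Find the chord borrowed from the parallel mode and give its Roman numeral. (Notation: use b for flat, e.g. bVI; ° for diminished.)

bIII

The diatonic triads in E major are E, F#m, G#m, A, B, C#m, D#dim. Emaj7, C#m, A, G#m and B are all diatonic. G (G–B–D) is not: scale degree 3 in E major carries G#m (iii). In E minor the chord on that degree is G, so here it functions as bIII, borrowed from the parallel minor.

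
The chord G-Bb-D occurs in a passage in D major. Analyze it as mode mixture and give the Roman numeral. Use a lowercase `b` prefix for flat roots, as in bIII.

G is scale degree 4 in D major. G–Bb–D is a minor chord — the form found in D minor, not the diatonic IV (G). Borrowed into D major it is written iv.

iv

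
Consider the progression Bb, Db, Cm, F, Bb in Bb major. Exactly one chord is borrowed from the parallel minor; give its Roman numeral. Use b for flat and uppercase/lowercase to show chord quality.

The diatonic triads in Bb major are Bb, Cm, Dm, Eb, F, Gm, Adim. Of the given chords, Bb, Cm and F are diatonic. But Db (Db–F–Ab) is foreign: the diatonic iii on degree 3 is Dm, whereas Db comes from Bb minor. It is labeled bIII.

bIII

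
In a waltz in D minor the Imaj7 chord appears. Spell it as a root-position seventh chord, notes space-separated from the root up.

D F# A C#

Imaj7 is built on scale degree 1, which is D in both D minor and its parallel. Stacking thirds in D major on D gives D–F#–A–C#.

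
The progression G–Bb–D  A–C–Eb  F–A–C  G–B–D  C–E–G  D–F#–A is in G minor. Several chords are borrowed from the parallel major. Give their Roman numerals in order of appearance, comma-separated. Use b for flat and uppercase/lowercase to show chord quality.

The diatonic triads in G minor (with V from harmonic minor) are Gm, Adim, Bb, Cm, D, Eb, F. G–Bb–D = Gm, A–C–Eb = Adim, F–A–C = F and D–F#–A = D are all diatonic. G–B–D is not: scale degree 1 in G minor carries Gm (i). In G major the chord on that degree is G, so here it functions as I, borrowed from the parallel major. But C–E–G is foreign: the diatonic iv on degree 4 is Cm, whereas C comes from G major. It is labeled IV.

I, IV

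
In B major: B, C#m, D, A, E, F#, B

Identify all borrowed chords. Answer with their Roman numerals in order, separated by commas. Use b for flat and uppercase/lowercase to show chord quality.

bIII, bVII

In B major the diatonic chords are B, C#m, D#m, E, F#, G#m, A#dim. Of the given chords, B, C#m, E and F# are diatonic. D (D–F#–A) is not: scale degree 3 in B major carries D#m (iii). In B minor the chord on that degree is D, so here it functions as bIII, borrowed from the parallel minor. A (A–C#–E) is not: scale degree 7 in B major carries A#dim (vii°). In B minor the chord on that degree is A, so here it functions as bVII, borrowed from the parallel minor.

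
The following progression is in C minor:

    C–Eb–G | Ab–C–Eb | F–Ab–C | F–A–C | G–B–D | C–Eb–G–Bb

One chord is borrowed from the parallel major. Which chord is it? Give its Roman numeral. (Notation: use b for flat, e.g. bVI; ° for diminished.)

C minor has the diatonic set Cm, Ddim, Eb, Fm, G, Ab, Bb (with V from harmonic minor). C–Eb–G = Cm, Ab–C–Eb = Ab, F–Ab–C = Fm, G–B–D = G and C–Eb–G–Bb = Cm7 all belong to that set. F–A–C doesn't fit — on degree 4 C minor would have Fm (iv). F is the degree-4 chord of C major, so it is the borrowed IV.

IV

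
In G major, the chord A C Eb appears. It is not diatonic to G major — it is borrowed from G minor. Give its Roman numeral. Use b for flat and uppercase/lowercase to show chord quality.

ii°

A is scale degree 2 in G major. The diatonic chord on degree 2 would be Am (ii), but A–C–Eb is the diminished chord from G minor. As a borrowed chord it is labeled ii°.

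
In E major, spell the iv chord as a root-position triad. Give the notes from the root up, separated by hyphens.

A-C-E

iv is built on scale degree 4, which is A in both E major and its parallel. Building the minor chord from the parallel minor on A: A–C–E.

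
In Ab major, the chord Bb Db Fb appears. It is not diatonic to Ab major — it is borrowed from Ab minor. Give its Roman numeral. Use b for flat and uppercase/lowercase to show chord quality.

ii°

Bb is scale degree 2 in Ab major. Bb–Db–Fb is a diminished chord — the form found in Ab minor, not the diatonic ii (Bbm). Borrowed into Ab major it is written ii°.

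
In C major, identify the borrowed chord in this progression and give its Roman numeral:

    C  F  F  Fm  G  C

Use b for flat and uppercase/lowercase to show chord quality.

iv

C major has the diatonic set C, Dm, Em, F, G, Am, Bdim. C, F and G all belong to that set. But Fm (F–Ab–C) is foreign: the diatonic IV on degree 4 is F, whereas Fm comes from C minor. It is labeled iv.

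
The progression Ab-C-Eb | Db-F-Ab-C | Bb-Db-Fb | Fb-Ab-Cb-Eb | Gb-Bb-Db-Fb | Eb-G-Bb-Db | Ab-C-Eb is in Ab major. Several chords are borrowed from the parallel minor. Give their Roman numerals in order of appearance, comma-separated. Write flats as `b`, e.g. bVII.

In Ab major the diatonic chords are Ab, Bbm, Cm, Db, Eb, Fm, Gdim. Ab–C–Eb = Ab, Db–F–Ab–C = Dbmaj7 and Eb–G–Bb–Db = Eb7 all belong to that set. But Bb–Db–Fb is foreign: the diatonic ii on degree 2 is Bbm, whereas Bbdim comes from Ab minor. It is labeled ii°. Fb–Ab–Cb–Eb is not: scale degree 6 in Ab major carries Fm (vi). In Ab minor the chord on that degree is Fbmaj7, so here it functions as bVImaj7, borrowed from the parallel minor. Gb–Bb–Db–Fb doesn't fit — on degree 7 Ab major would have Gdim (vii°). Gb7 is the degree-7 chord of Ab minor, so it is the borrowed bVII7.

ii°, bVImaj7, bVII7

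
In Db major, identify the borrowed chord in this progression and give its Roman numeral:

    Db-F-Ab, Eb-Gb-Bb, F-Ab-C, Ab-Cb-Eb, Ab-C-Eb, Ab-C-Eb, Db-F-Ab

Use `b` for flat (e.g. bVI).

Db major has the diatonic set Db, Ebm, Fm, Gb, Ab, Bbm, Cdim. Db–F–Ab = Db, Eb–Gb–Bb = Ebm, F–Ab–C = Fm and Ab–C–Eb = Ab all belong to that set. But Ab–Cb–Eb is foreign: the diatonic V on degree 5 is Ab, whereas Abm comes from Db minor. It is labeled v.

v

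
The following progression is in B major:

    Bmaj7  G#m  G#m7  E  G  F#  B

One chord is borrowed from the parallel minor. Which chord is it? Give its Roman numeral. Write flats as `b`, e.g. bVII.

In B major the diatonic chords are B, C#m, D#m, E, F#, G#m, A#dim. Bmaj7, G#m, G#m7, E, F# and B are all diatonic. G (G–B–D) doesn't fit — on degree 6 B major would have G#m (vi). G is the degree-6 chord of B minor, so it is the borrowed bVI.

bVI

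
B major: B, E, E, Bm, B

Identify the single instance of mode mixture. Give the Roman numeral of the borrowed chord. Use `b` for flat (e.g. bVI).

i

In B major the diatonic chords are B, C#m, D#m, E, F#, G#m, A#dim. B and E both belong to that set. But Bm (B–D–F#) is foreign: the diatonic I on degree 1 is B, whereas Bm comes from B minor. It is labeled i.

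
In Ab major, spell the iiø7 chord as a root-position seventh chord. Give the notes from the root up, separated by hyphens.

iiø7 is built on scale degree 2, which is Bb in both Ab major and its parallel. Stacking thirds in Ab minor on Bb gives Bb–Db–Fb–Ab.

Bb-Db-Fb-Ab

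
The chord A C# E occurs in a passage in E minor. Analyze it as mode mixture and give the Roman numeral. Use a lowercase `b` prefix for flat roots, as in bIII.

IV

The root A is the diatonic 4th degree of E minor; the borrowing shows in the chord quality. The diatonic chord on degree 4 would be Am (iv), but A–C#–E is the major chord from E major. As a borrowed chord it is labeled IV.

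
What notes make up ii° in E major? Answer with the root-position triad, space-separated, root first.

F# A C

ii° is built on scale degree 2, which is F# in both E major and its parallel. Stacking thirds in E minor on F# gives F#–A–C.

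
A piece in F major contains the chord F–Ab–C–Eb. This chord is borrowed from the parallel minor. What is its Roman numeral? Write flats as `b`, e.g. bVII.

The root F is the diatonic 1st degree of F major; the borrowing shows in the chord quality. F–Ab–C–Eb is a minor-seventh chord — the form found in F minor, not the diatonic I (F). Borrowed into F major it is written i7.

i7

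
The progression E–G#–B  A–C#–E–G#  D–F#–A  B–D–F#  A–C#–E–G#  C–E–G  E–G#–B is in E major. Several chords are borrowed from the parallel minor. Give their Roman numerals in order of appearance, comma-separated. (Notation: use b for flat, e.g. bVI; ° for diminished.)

bVII, v, bVI

The diatonic triads in E major are E, F#m, G#m, A, B, C#m, D#dim. E–G#–B = E and A–C#–E–G# = Amaj7 are both diatonic. But D–F#–A is foreign: the diatonic vii° on degree 7 is D#dim, whereas D comes from E minor. It is labeled bVII. But B–D–F# is foreign: the diatonic V on degree 5 is B, whereas Bm comes from E minor. It is labeled v. C–E–G doesn't fit — on degree 6 E major would have C#m (vi). C is the degree-6 chord of E minor, so it is the borrowed bVI.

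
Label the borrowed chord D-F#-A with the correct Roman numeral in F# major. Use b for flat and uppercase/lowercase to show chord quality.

bVI

In F# major scale degree 6 is D#; D is its lowered form, from F# minor. Diatonically F# major has D#m (vi) on that degree; D–F#–A is instead the major chord native to F# minor, so it takes the label bVI.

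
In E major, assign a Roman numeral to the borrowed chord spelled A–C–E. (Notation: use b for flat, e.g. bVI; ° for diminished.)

iv

The root A is the diatonic 4th degree of E major; the borrowing shows in the chord quality. The diatonic chord on degree 4 would be A (IV), but A–C–E is the minor chord from E minor. As a borrowed chord it is labeled iv.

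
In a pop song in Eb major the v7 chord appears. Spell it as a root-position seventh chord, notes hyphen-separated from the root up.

The root, Bb, is scale degree 5 — the same note in Eb major and Eb minor; only the chord quality changes. Stacking thirds in Eb minor on Bb gives Bb–Db–F–Ab.

Bb-Db-F-Ab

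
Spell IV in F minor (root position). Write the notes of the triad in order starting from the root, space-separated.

Bb D F

IV is built on scale degree 4, which is Bb in both F minor and its parallel. In F major the chord on Bb is Bb–D–F.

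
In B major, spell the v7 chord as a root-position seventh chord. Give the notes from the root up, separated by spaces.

F# A C# E

v7 is built on scale degree 5, which is F# in both B major and its parallel. Building the minor-seventh chord from the parallel minor on F#: F#–A–C#–E.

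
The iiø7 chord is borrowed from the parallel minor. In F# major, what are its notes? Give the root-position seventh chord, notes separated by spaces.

The root, G#, is scale degree 2 — the same note in F# major and F# minor; only the chord quality changes. In F# minor the chord on G# is G#–B–D–F#.

G# B D F#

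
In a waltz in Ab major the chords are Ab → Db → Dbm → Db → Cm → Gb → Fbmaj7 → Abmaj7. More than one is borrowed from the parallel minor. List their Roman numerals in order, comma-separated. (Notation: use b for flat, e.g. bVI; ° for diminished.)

iv, bVII, bVImaj7

In Ab major the diatonic chords are Ab, Bbm, Cm, Db, Eb, Fm, Gdim. Of the given chords, Ab, Db, Cm and Abmaj7 are diatonic. Dbm (Db–Fb–Ab) doesn't fit — on degree 4 Ab major would have Db (IV). Dbm is the degree-4 chord of Ab minor, so it is the borrowed iv. But Gb (Gb–Bb–Db) is foreign: the diatonic vii° on degree 7 is Gdim, whereas Gb comes from Ab minor. It is labeled bVII. But Fbmaj7 (Fb–Ab–Cb–Eb) is foreign: the diatonic vi on degree 6 is Fm, whereas Fbmaj7 comes from Ab minor. It is labeled bVImaj7.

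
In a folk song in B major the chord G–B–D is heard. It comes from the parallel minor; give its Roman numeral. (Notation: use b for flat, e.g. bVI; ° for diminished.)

bVI

The root G is the lowered 6th scale degree — diatonically B major has G# there. Diatonically B major has G#m (vi) on that degree; G–B–D is instead the major chord native to B minor, so it takes the label bVI.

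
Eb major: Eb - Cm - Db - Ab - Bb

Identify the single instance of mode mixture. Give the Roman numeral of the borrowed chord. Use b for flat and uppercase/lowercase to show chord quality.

bVII

In Eb major the diatonic chords are Eb, Fm, Gm, Ab, Bb, Cm, Ddim. Of the given chords, Eb, Cm, Ab and Bb are diatonic. Db (Db–F–Ab) is not: scale degree 7 in Eb major carries Ddim (vii°). In Eb minor the chord on that degree is Db, so here it functions as bVII, borrowed from the parallel minor.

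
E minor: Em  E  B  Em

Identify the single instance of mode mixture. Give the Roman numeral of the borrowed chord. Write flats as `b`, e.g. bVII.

I

In E minor (with V from harmonic minor) the diatonic chords are Em, F#dim, G, Am, B, C, D. Of the given chords, Em and B are diatonic. But E (E–G#–B) is foreign: the diatonic i on degree 1 is Em, whereas E comes from E major. It is labeled I.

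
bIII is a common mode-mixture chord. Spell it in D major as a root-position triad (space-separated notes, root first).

F A C

The root of bIII is the lowered 3rd degree: F# becomes F. Stacking thirds in D minor on F gives F–A–C.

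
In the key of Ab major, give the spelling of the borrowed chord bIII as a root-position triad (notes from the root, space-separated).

Cb Eb Gb

bIII is built on the lowered scale degree 3. In Ab major degree 3 is C; lowered it becomes Cb. In Ab minor the chord on Cb is Cb–Eb–Gb.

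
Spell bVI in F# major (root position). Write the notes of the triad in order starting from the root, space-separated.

D F# A

bVI is built on the lowered scale degree 6. In F# major degree 6 is D#; lowered it becomes D. Building the major chord from the parallel minor on D: D–F#–A.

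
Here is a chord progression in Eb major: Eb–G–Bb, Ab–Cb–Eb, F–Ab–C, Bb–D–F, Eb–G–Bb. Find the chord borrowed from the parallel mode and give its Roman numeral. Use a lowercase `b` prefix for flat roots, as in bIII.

iv

In Eb major the diatonic chords are Eb, Fm, Gm, Ab, Bb, Cm, Ddim. Eb–G–Bb = Eb, F–Ab–C = Fm and Bb–D–F = Bb are all diatonic. Ab–Cb–Eb doesn't fit — on degree 4 Eb major would have Ab (IV). Abm is the degree-4 chord of Eb minor, so it is the borrowed iv.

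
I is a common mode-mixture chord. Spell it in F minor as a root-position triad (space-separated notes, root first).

F A C

The root, F, is scale degree 1 — the same note in F minor and F major; only the chord quality changes. Stacking thirds in F major on F gives F–A–C.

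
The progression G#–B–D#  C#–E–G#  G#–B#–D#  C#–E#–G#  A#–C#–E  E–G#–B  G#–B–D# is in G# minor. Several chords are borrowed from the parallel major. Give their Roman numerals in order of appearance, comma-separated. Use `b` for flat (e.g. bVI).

The diatonic triads in G# minor (with V from harmonic minor) are G#m, A#dim, B, C#m, D#, E, F#. G#–B–D# = G#m, C#–E–G# = C#m, A#–C#–E = A#dim and E–G#–B = E all belong to that set. But G#–B#–D# is foreign: the diatonic i on degree 1 is G#m, whereas G# comes from G# major. It is labeled I. C#–E#–G# doesn't fit — on degree 4 G# minor would have C#m (iv). C# is the degree-4 chord of G# major, so it is the borrowed IV.

I, IV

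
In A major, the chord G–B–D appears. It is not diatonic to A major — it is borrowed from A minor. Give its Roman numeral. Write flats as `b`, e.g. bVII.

bVII

The root G is the lowered 7th scale degree — diatonically A major has G# there. Diatonically A major has G#dim (vii°) on that degree; G–B–D is instead the major chord native to A minor, so it takes the label bVII.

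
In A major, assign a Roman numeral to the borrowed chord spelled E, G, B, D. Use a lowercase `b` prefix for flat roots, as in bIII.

The root E is the diatonic 5th degree of A major; the borrowing shows in the chord quality. E–G–B–D is a minor-seventh chord — the form found in A minor, not the diatonic V (E). Borrowed into A major it is written v7.

v7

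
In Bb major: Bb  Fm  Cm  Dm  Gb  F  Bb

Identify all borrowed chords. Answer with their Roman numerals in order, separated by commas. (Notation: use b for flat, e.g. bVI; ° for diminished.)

Bb major has the diatonic set Bb, Cm, Dm, Eb, F, Gm, Adim. Bb, Cm, Dm and F are all diatonic. Fm (F–Ab–C) is not: scale degree 5 in Bb major carries F (V). In Bb minor the chord on that degree is Fm, so here it functions as v, borrowed from the parallel minor. Gb (Gb–Bb–Db) is not: scale degree 6 in Bb major carries Gm (vi). In Bb minor the chord on that degree is Gb, so here it functions as bVI, borrowed from the parallel minor.

v, bVI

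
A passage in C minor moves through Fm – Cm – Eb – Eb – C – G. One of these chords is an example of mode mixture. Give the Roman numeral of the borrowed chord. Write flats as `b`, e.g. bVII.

The diatonic triads in C minor (with V from harmonic minor) are Cm, Ddim, Eb, Fm, G, Ab, Bb. Fm, Cm, Eb and G all belong to that set. C (C–E–G) is not: scale degree 1 in C minor carries Cm (i). In C major the chord on that degree is C, so here it functions as I, borrowed from the parallel major.

I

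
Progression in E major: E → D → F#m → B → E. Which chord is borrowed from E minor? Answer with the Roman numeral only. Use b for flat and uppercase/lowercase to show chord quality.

E major has the diatonic set E, F#m, G#m, A, B, C#m, D#dim. E, F#m and B all belong to that set. But D (D–F#–A) is foreign: the diatonic vii° on degree 7 is D#dim, whereas D comes from E minor. It is labeled bVII.

bVII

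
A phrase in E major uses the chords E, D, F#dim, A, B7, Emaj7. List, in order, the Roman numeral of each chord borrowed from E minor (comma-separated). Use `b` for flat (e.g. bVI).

In E major the diatonic chords are E, F#m, G#m, A, B, C#m, D#dim. E, A, B7 and Emaj7 all belong to that set. D (D–F#–A) is not: scale degree 7 in E major carries D#dim (vii°). In E minor the chord on that degree is D, so here it functions as bVII, borrowed from the parallel minor. F#dim (F#–A–C) is not: scale degree 2 in E major carries F#m (ii). In E minor the chord on that degree is F#dim, so here it functions as ii°, borrowed from the parallel minor.

bVII, ii°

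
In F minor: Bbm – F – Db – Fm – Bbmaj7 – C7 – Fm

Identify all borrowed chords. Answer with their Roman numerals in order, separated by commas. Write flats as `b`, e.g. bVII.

I, IVmaj7

The diatonic triads in F minor (with V from harmonic minor) are Fm, Gdim, Ab, Bbm, C, Db, Eb. Bbm, Db, Fm and C7 all belong to that set. F (F–A–C) is not: scale degree 1 in F minor carries Fm (i). In F major the chord on that degree is F, so here it functions as I, borrowed from the parallel major. Bbmaj7 (Bb–D–F–A) doesn't fit — on degree 4 F minor would have Bbm (iv). Bbmaj7 is the degree-4 chord of F major, so it is the borrowed IVmaj7.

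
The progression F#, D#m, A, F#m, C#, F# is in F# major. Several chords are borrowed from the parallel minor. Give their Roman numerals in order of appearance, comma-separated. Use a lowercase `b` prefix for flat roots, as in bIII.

bIII, i

F# major has the diatonic set F#, G#m, A#m, B, C#, D#m, E#dim. F#, D#m and C# all belong to that set. A (A–C#–E) is not: scale degree 3 in F# major carries A#m (iii). In F# minor the chord on that degree is A, so here it functions as bIII, borrowed from the parallel minor. But F#m (F#–A–C#) is foreign: the diatonic I on degree 1 is F#, whereas F#m comes from F# minor. It is labeled i.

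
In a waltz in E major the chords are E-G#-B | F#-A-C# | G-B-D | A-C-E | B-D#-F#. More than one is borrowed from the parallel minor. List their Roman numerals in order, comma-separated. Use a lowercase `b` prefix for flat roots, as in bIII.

In E major the diatonic chords are E, F#m, G#m, A, B, C#m, D#dim. E–G#–B = E, F#–A–C# = F#m and B–D#–F# = B all belong to that set. G–B–D is not: scale degree 3 in E major carries G#m (iii). In E minor the chord on that degree is G, so here it functions as bIII, borrowed from the parallel minor. A–C–E is not: scale degree 4 in E major carries A (IV). In E minor the chord on that degree is Am, so here it functions as iv, borrowed from the parallel minor.

bIII, iv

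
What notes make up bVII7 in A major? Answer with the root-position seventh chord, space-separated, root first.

G B D F

bVII7 is built on the lowered scale degree 7. In A major degree 7 is G#; lowered it becomes G. Building the dominant-seventh chord from the parallel minor on G: G–B–D–F.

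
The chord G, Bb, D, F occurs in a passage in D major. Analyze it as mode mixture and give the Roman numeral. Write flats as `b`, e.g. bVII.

G is scale degree 4 in D major. G–Bb–D–F is a minor-seventh chord — the form found in D minor, not the diatonic IV (G). Borrowed into D major it is written iv7.

iv7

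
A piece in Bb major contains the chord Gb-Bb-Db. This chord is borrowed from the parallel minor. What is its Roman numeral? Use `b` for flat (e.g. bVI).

bVI

The root Gb is the lowered 6th scale degree — diatonically Bb major has G there. The diatonic chord on degree 6 would be Gm (vi), but Gb–Bb–Db is the major chord from Bb minor. As a borrowed chord it is labeled bVI.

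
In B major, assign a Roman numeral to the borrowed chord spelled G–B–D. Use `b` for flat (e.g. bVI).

bVI

G is the lowered form of scale degree 6 in B major (the diatonic degree 6 is G#). Diatonically B major has G#m (vi) on that degree; G–B–D is instead the major chord native to B minor, so it takes the label bVI.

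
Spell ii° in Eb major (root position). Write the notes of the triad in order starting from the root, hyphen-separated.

F-Ab-Cb

The root, F, is scale degree 2 — the same note in Eb major and Eb minor; only the chord quality changes. Building the diminished chord from the parallel minor on F: F–Ab–Cb.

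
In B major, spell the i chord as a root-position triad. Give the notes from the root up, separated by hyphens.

B-D-F#

i is built on scale degree 1, which is B in both B major and its parallel. Stacking thirds in B minor on B gives B–D–F#.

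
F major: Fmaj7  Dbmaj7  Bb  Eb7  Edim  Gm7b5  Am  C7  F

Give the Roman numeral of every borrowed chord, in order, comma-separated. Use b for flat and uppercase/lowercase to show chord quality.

bVImaj7, bVII7, iiø7

The diatonic triads in F major are F, Gm, Am, Bb, C, Dm, Edim. Of the given chords, Fmaj7, Bb, Edim, Am, C7 and F are diatonic. But Dbmaj7 (Db–F–Ab–C) is foreign: the diatonic vi on degree 6 is Dm, whereas Dbmaj7 comes from F minor. It is labeled bVImaj7. But Eb7 (Eb–G–Bb–Db) is foreign: the diatonic vii° on degree 7 is Edim, whereas Eb7 comes from F minor. It is labeled bVII7. But Gm7b5 (G–Bb–Db–F) is foreign: the diatonic ii on degree 2 is Gm, whereas Gm7b5 comes from F minor. It is labeled iiø7.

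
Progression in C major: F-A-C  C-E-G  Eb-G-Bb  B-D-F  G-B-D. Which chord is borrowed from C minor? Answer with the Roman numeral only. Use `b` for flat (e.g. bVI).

The diatonic triads in C major are C, Dm, Em, F, G, Am, Bdim. Of the given chords, F–A–C = F, C–E–G = C, B–D–F = Bdim and G–B–D = G are diatonic. But Eb–G–Bb is foreign: the diatonic iii on degree 3 is Em, whereas Eb comes from C minor. It is labeled bIII.

bIII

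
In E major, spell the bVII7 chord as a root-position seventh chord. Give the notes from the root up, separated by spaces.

D F# A C

The root of bVII7 is the lowered 7th degree: D# becomes D. In E minor the chord on D is D–F#–A–C.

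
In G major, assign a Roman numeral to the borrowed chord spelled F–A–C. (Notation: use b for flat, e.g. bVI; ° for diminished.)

The root F is the lowered 7th scale degree — diatonically G major has F# there. The diatonic chord on degree 7 would be F#dim (vii°), but F–A–C is the major chord from G minor. As a borrowed chord it is labeled bVII.

bVII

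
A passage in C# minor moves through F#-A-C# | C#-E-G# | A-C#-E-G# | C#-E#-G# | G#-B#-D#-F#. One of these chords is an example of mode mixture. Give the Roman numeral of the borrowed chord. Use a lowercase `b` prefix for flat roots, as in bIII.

I

C# minor has the diatonic set C#m, D#dim, E, F#m, G#, A, B (with V from harmonic minor). F#–A–C# = F#m, C#–E–G# = C#m, A–C#–E–G# = Amaj7 and G#–B#–D#–F# = G#7 all belong to that set. C#–E#–G# doesn't fit — on degree 1 C# minor would have C#m (i). C# is the degree-1 chord of C# major, so it is the borrowed I.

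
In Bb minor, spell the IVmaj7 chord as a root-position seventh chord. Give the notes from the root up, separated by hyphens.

IVmaj7 is built on scale degree 4, which is Eb in both Bb minor and its parallel. Stacking thirds in Bb major on Eb gives Eb–G–Bb–D.

Eb-G-Bb-D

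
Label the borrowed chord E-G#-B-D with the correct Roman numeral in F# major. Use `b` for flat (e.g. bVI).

E is the lowered form of scale degree 7 in F# major (the diatonic degree 7 is E#). Diatonically F# major has E#dim (vii°) on that degree; E–G#–B–D is instead the dominant-seventh chord native to F# minor, so it takes the label bVII7.

bVII7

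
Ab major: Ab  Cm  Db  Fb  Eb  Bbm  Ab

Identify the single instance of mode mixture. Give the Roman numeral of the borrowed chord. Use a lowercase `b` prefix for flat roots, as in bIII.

In Ab major the diatonic chords are Ab, Bbm, Cm, Db, Eb, Fm, Gdim. Ab, Cm, Db, Eb and Bbm are all diatonic. Fb (Fb–Ab–Cb) doesn't fit — on degree 6 Ab major would have Fm (vi). Fb is the degree-6 chord of Ab minor, so it is the borrowed bVI.

bVI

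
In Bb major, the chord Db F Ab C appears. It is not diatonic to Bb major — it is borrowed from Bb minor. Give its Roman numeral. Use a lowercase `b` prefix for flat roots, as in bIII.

bIIImaj7

The root Db is the lowered 3rd scale degree — diatonically Bb major has D there. Diatonically Bb major has Dm (iii) on that degree; Db–F–Ab–C is instead the major-seventh chord native to Bb minor, so it takes the label bIIImaj7.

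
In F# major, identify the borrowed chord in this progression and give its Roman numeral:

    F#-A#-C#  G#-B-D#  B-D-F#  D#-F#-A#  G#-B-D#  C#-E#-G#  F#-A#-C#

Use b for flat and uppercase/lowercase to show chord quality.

The diatonic triads in F# major are F#, G#m, A#m, B, C#, D#m, E#dim. F#–A#–C# = F#, G#–B–D# = G#m, D#–F#–A# = D#m and C#–E#–G# = C# all belong to that set. But B–D–F# is foreign: the diatonic IV on degree 4 is B, whereas Bm comes from F# minor. It is labeled iv.

iv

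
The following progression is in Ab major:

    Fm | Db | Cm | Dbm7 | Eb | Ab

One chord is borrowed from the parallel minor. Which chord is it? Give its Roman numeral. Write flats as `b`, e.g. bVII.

In Ab major the diatonic chords are Ab, Bbm, Cm, Db, Eb, Fm, Gdim. Fm, Db, Cm, Eb and Ab are all diatonic. But Dbm7 (Db–Fb–Ab–Cb) is foreign: the diatonic IV on degree 4 is Db, whereas Dbm7 comes from Ab minor. It is labeled iv7.

iv7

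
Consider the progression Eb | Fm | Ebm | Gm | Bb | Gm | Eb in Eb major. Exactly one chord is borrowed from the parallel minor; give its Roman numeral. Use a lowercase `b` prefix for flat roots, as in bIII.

i

The diatonic triads in Eb major are Eb, Fm, Gm, Ab, Bb, Cm, Ddim. Eb, Fm, Gm and Bb are all diatonic. But Ebm (Eb–Gb–Bb) is foreign: the diatonic I on degree 1 is Eb, whereas Ebm comes from Eb minor. It is labeled i.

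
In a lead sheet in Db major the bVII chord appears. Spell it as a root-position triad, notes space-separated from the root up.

bVII is built on the lowered scale degree 7. In Db major degree 7 is C; lowered it becomes Cb. In Db minor the chord on Cb is Cb–Eb–Gb.

Cb Eb Gb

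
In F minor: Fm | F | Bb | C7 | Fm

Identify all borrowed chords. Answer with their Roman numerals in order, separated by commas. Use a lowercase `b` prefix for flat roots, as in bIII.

In F minor (with V from harmonic minor) the diatonic chords are Fm, Gdim, Ab, Bbm, C, Db, Eb. Fm and C7 both belong to that set. But F (F–A–C) is foreign: the diatonic i on degree 1 is Fm, whereas F comes from F major. It is labeled I. But Bb (Bb–D–F) is foreign: the diatonic iv on degree 4 is Bbm, whereas Bb comes from F major. It is labeled IV.

I, IV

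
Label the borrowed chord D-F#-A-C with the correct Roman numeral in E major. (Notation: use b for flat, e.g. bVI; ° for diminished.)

The root D is the lowered 7th scale degree — diatonically E major has D# there. Diatonically E major has D#dim (vii°) on that degree; D–F#–A–C is instead the dominant-seventh chord native to E minor, so it takes the label bVII7.

bVII7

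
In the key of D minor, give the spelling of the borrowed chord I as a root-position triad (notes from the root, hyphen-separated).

I is built on scale degree 1, which is D in both D minor and its parallel. Stacking thirds in D major on D gives D–F#–A.

D-F#-A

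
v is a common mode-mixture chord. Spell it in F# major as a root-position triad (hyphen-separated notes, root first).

C#-E-G#

v is built on scale degree 5, which is C# in both F# major and its parallel. Building the minor chord from the parallel minor on C#: C#–E–G#.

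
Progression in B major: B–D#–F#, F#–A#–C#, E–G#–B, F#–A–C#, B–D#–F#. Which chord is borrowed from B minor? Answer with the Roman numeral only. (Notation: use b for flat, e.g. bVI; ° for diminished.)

B major has the diatonic set B, C#m, D#m, E, F#, G#m, A#dim. B–D#–F# = B, F#–A#–C# = F# and E–G#–B = E all belong to that set. F#–A–C# is not: scale degree 5 in B major carries F# (V). In B minor the chord on that degree is F#m, so here it functions as v, borrowed from the parallel minor.

v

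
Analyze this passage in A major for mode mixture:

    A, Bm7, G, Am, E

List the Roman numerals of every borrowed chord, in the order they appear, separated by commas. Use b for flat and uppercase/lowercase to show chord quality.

bVII, i

A major has the diatonic set A, Bm, C#m, D, E, F#m, G#dim. Of the given chords, A, Bm7 and E are diatonic. G (G–B–D) doesn't fit — on degree 7 A major would have G#dim (vii°). G is the degree-7 chord of A minor, so it is the borrowed bVII. Am (A–C–E) doesn't fit — on degree 1 A major would have A (I). Am is the degree-1 chord of A minor, so it is the borrowed i.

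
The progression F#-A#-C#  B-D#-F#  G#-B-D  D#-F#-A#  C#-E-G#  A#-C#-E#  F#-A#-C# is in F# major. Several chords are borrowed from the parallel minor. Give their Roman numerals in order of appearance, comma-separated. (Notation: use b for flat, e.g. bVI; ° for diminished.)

ii°, v

F# major has the diatonic set F#, G#m, A#m, B, C#, D#m, E#dim. F#–A#–C# = F#, B–D#–F# = B, D#–F#–A# = D#m and A#–C#–E# = A#m all belong to that set. But G#–B–D is foreign: the diatonic ii on degree 2 is G#m, whereas G#dim comes from F# minor. It is labeled ii°. C#–E–G# doesn't fit — on degree 5 F# major would have C# (V). C#m is the degree-5 chord of F# minor, so it is the borrowed v.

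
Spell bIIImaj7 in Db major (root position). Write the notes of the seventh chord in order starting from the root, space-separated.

Fb Ab Cb Eb

Scale degree 3 in Db major is F. bIIImaj7 uses the lowered form, Fb, taken from Db minor. Building the major-seventh chord from the parallel minor on Fb: Fb–Ab–Cb–Eb.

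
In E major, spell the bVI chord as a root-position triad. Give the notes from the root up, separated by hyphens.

C-E-G

The root of bVI is the lowered 6th degree: C# becomes C. Stacking thirds in E minor on C gives C–E–G.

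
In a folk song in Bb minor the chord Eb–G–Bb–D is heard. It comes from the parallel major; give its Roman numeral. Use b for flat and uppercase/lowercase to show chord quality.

The root Eb is the diatonic 4th degree of Bb minor; the borrowing shows in the chord quality. The diatonic chord on degree 4 would be Ebm (iv), but Eb–G–Bb–D is the major-seventh chord from Bb major. As a borrowed chord it is labeled IVmaj7.

IVmaj7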